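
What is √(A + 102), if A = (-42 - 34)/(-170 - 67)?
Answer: 5*√229890/237 ≈ 10.115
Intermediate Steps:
A = 76/237 (A = -76/(-237) = -76*(-1/237) = 76/237 ≈ 0.32067)
√(A + 102) = √(76/237 + 102) = √(24250/237) = 5*√229890/237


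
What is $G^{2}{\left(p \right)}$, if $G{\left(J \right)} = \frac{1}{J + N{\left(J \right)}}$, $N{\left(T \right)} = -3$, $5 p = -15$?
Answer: $\frac{1}{36} \approx 0.027778$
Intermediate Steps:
$p = -3$ ($p = \frac{1}{5} \left(-15\right) = -3$)
$G{\left(J \right)} = \frac{1}{-3 + J}$ ($G{\left(J \right)} = \frac{1}{J - 3} = \frac{1}{-3 + J}$)
$G^{2}{\left(p \right)} = \left(\frac{1}{-3 - 3}\right)^{2} = \left(\frac{1}{-6}\right)^{2} = \left(- \frac{1}{6}\right)^{2} = \frac{1}{36}$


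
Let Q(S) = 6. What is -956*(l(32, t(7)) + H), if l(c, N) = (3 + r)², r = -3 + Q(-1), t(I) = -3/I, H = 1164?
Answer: -1147200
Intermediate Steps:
r = 3 (r = -3 + 6 = 3)
l(c, N) = 36 (l(c, N) = (3 + 3)² = 6² = 36)
-956*(l(32, t(7)) + H) = -956*(36 + 1164) = -956*1200 = -1147200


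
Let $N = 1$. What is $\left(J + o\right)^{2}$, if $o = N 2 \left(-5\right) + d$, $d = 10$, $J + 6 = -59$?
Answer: $4225$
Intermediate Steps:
$J = -65$ ($J = -6 - 59 = -65$)
$o = 0$ ($o = 1 \cdot 2 \left(-5\right) + 10 = 1 \left(-10\right) + 10 = -10 + 10 = 0$)
$\left(J + o\right)^{2} = \left(-65 + 0\right)^{2} = \left(-65\right)^{2} = 4225$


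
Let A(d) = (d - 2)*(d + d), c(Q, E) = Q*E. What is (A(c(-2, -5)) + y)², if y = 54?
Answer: 45796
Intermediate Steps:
c(Q, E) = E*Q
A(d) = 2*d*(-2 + d) (A(d) = (-2 + d)*(2*d) = 2*d*(-2 + d))
(A(c(-2, -5)) + y)² = (2*(-5*(-2))*(-2 - 5*(-2)) + 54)² = (2*10*(-2 + 10) + 54)² = (2*10*8 + 54)² = (160 + 54)² = 214² = 45796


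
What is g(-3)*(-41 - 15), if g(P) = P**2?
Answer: -504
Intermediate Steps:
g(-3)*(-41 - 15) = (-3)**2*(-41 - 15) = 9*(-56) = -504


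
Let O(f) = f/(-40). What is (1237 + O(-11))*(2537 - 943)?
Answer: 39444327/20 ≈ 1.9722e+6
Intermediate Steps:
O(f) = -f/40 (O(f) = f*(-1/40) = -f/40)
(1237 + O(-11))*(2537 - 943) = (1237 - 1/40*(-11))*(2537 - 943) = (1237 + 11/40)*1594 = (49491/40)*1594 = 39444327/20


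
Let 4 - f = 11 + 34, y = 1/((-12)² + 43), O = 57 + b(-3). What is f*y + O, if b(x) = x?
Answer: 10057/187 ≈ 53.781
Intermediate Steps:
O = 54 (O = 57 - 3 = 54)
y = 1/187 (y = 1/(144 + 43) = 1/187 ≈ 0.0053476)
f = -41 (f = 4 - (11 + 34) = 4 - 1*45 = 4 - 45 = -41)
f*y + O = -41*1/187 + 54 = -41/187 + 54 = 10057/187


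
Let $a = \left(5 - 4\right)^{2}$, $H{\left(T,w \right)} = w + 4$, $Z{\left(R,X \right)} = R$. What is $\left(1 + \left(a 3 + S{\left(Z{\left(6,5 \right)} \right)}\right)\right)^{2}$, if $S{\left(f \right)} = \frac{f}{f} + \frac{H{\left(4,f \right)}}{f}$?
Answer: $\frac{400}{9} \approx 44.444$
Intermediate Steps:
$H{\left(T,w \right)} = 4 + w$
$a = 1$ ($a = 1^{2} = 1$)
$S{\left(f \right)} = 1 + \frac{4 + f}{f}$ ($S{\left(f \right)} = \frac{f}{f} + \frac{4 + f}{f} = 1 + \frac{4 + f}{f}$)
$\left(1 + \left(a 3 + S{\left(Z{\left(6,5 \right)} \right)}\right)\right)^{2} = \left(1 + \left(1 \cdot 3 + \left(2 + \frac{4}{6}\right)\right)\right)^{2} = \left(1 + \left(3 + \left(2 + 4 \cdot \frac{1}{6}\right)\right)\right)^{2} = \left(1 + \left(3 + \left(2 + \frac{2}{3}\right)\right)\right)^{2} = \left(1 + \left(3 + \frac{8}{3}\right)\right)^{2} = \left(1 + \frac{17}{3}\right)^{2} = \left(\frac{20}{3}\right)^{2} = \frac{400}{9}$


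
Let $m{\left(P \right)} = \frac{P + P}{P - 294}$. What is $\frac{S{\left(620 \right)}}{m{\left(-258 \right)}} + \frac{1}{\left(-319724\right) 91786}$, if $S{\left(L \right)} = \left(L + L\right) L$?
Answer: $\frac{1037822036280947157}{1261886043752} \approx 8.2244 \cdot 10^{5}$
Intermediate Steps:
$S{\left(L \right)} = 2 L^{2}$ ($S{\left(L \right)} = 2 L L = 2 L^{2}$)
$m{\left(P \right)} = \frac{2 P}{-294 + P}$
$\frac{S{\left(620 \right)}}{m{\left(-258 \right)}} + \frac{1}{\left(-319724\right) 91786} = \frac{2 \cdot 620^{2}}{2 \left(-258\right) \frac{1}{-294 - 258}} + \frac{1}{\left(-319724\right) 91786} = \frac{2 \cdot 384400}{2 \left(-258\right) \frac{1}{-552}} - \frac{1}{29346187064} = \frac{768800}{2 \left(-258\right) \left(- \frac{1}{552}\right)} - \frac{1}{29346187064} = \frac{768800}{\frac{43}{46}} - \frac{1}{29346187064} = 768800 \cdot \frac{46}{43} - \frac{1}{29346187064} = \frac{35364800}{43} - \frac{1}{29346187064} = \frac{1037822036280947157}{1261886043752}$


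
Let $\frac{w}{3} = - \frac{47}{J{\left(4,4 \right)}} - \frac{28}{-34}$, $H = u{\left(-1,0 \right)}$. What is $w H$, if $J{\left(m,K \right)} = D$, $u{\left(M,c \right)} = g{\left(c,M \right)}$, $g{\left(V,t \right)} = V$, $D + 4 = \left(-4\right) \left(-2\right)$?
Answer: $0$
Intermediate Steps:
$D = 4$ ($D = -4 - -8 = -4 + 8 = 4$)
$u{\left(M,c \right)} = c$
$H = 0$
$J{\left(m,K \right)} = 4$
$w = - \frac{2229}{68}$ ($w = 3 \left(- \frac{47}{4} - \frac{28}{-34}\right) = 3 \left(\left(-47\right) \frac{1}{4} - - \frac{14}{17}\right) = 3 \left(- \frac{47}{4} + \frac{14}{17}\right) = 3 \left(- \frac{743}{68}\right) = - \frac{2229}{68} \approx -32.779$)
$w H = \left(- \frac{2229}{68}\right) 0 = 0$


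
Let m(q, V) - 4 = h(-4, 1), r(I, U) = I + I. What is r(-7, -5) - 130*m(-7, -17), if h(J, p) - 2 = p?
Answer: -924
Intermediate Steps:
r(I, U) = 2*I
h(J, p) = 2 + p
m(q, V) = 7 (m(q, V) = 4 + (2 + 1) = 4 + 3 = 7)
r(-7, -5) - 130*m(-7, -17) = 2*(-7) - 130*7 = -14 - 910 = -924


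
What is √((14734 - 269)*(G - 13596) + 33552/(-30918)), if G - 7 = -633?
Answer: I*√5462599988988646/5153 ≈ 14343.0*I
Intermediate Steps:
G = -626 (G = 7 - 633 = -626)
√((14734 - 269)*(G - 13596) + 33552/(-30918)) = √((14734 - 269)*(-626 - 13596) + 33552/(-30918)) = √(14465*(-14222) + 33552*(-1/30918)) = √(-205721230 - 5592/5153) = √(-1060081503782/5153) = I*√5462599988988646/5153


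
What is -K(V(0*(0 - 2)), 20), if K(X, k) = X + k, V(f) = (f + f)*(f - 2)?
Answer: -20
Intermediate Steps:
V(f) = 2*f*(-2 + f) (V(f) = (2*f)*(-2 + f) = 2*f*(-2 + f))
-K(V(0*(0 - 2)), 20) = -(2*(0*(0 - 2))*(-2 + 0*(0 - 2)) + 20) = -(2*(0*(-2))*(-2 + 0*(-2)) + 20) = -(2*0*(-2 + 0) + 20) = -(2*0*(-2) + 20) = -(0 + 20) = -1*20 = -20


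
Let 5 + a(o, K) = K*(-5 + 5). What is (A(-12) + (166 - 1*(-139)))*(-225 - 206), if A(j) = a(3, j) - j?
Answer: -134472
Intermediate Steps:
a(o, K) = -5 (a(o, K) = -5 + K*(-5 + 5) = -5 + K*0 = -5 + 0 = -5)
A(j) = -5 - j
(A(-12) + (166 - 1*(-139)))*(-225 - 206) = ((-5 - 1*(-12)) + (166 - 1*(-139)))*(-225 - 206) = ((-5 + 12) + (166 + 139))*(-431) = (7 + 305)*(-431) = 312*(-431) = -134472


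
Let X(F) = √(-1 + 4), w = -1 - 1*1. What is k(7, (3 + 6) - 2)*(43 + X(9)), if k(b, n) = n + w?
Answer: 215 + 5*√3 ≈ 223.66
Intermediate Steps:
w = -2 (w = -1 - 1 = -2)
k(b, n) = -2 + n (k(b, n) = n - 2 = -2 + n)
X(F) = √3
k(7, (3 + 6) - 2)*(43 + X(9)) = (-2 + ((3 + 6) - 2))*(43 + √3) = (-2 + (9 - 2))*(43 + √3) = (-2 + 7)*(43 + √3) = 5*(43 + √3) = 215 + 5*√3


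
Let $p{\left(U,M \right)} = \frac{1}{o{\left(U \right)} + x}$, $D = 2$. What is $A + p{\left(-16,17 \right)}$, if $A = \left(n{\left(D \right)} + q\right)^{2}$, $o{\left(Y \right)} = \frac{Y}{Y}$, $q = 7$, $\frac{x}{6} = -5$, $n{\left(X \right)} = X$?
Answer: $\frac{2348}{29} \approx 80.966$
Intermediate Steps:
$x = -30$ ($x = 6 \left(-5\right) = -30$)
$o{\left(Y \right)} = 1$
$p{\left(U,M \right)} = - \frac{1}{29}$ ($p{\left(U,M \right)} = \frac{1}{1 - 30} = \frac{1}{-29} = - \frac{1}{29}$)
$A = 81$ ($A = \left(2 + 7\right)^{2} = 9^{2} = 81$)
$A + p{\left(-16,17 \right)} = 81 - \frac{1}{29} = \frac{2348}{29}$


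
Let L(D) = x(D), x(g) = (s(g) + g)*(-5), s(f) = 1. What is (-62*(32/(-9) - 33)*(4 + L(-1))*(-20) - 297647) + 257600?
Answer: -1992263/9 ≈ -2.2136e+5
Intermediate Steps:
x(g) = -5 - 5*g (x(g) = (1 + g)*(-5) = -5 - 5*g)
L(D) = -5 - 5*D
(-62*(32/(-9) - 33)*(4 + L(-1))*(-20) - 297647) + 257600 = (-62*(32/(-9) - 33)*(4 + (-5 - 5*(-1)))*(-20) - 297647) + 257600 = (-62*(32*(-⅑) - 33)*(4 + (-5 + 5))*(-20) - 297647) + 257600 = (-62*(-32/9 - 33)*(4 + 0)*(-20) - 297647) + 257600 = (-(-20398)*4/9*(-20) - 297647) + 257600 = (-62*(-1316/9)*(-20) - 297647) + 257600 = ((81592/9)*(-20) - 297647) + 257600 = (-1631840/9 - 297647) + 257600 = -4310663/9 + 257600 = -1992263/9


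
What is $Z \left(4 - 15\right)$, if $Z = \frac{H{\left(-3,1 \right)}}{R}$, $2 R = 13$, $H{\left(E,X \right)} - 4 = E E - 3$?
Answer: $- \frac{220}{13} \approx -16.923$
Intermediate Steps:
$H{\left(E,X \right)} = 1 + E^{2}$ ($H{\left(E,X \right)} = 4 + \left(E E - 3\right) = 4 + \left(E^{2} - 3\right) = 4 + \left(-3 + E^{2}\right) = 1 + E^{2}$)
$R = \frac{13}{2}$ ($R = \frac{1}{2} \cdot 13 = \frac{13}{2} \approx 6.5$)
$Z = \frac{20}{13}$ ($Z = \frac{1 + \left(-3\right)^{2}}{\frac{13}{2}} = \left(1 + 9\right) \frac{2}{13} = 10 \cdot \frac{2}{13} = \frac{20}{13} \approx 1.5385$)
$Z \left(4 - 15\right) = \frac{20 \left(4 - 15\right)}{13} = \frac{20}{13} \left(-11\right) = - \frac{220}{13}$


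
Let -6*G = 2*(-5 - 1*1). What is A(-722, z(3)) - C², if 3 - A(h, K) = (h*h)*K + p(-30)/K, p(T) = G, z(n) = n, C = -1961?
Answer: -16228112/3 ≈ -5.4094e+6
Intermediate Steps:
G = 2 (G = -(-5 - 1*1)/3 = -(-5 - 1)/3 = -(-6)/3 = -⅙*(-12) = 2)
p(T) = 2
A(h, K) = 3 - 2/K - K*h² (A(h, K) = 3 - ((h*h)*K + 2/K) = 3 - (h²*K + 2/K) = 3 - (K*h² + 2/K) = 3 - (2/K + K*h²) = 3 + (-2/K - K*h²) = 3 - 2/K - K*h²)
A(-722, z(3)) - C² = (3 - 2/3 - 1*3*(-722)²) - 1*(-1961)² = (3 - 2*⅓ - 1*3*521284) - 1*3845521 = (3 - ⅔ - 1563852) - 3845521 = -4691549/3 - 3845521 = -16228112/3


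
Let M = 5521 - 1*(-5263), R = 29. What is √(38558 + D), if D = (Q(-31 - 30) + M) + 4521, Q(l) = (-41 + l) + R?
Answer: √53790 ≈ 231.93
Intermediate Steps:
M = 10784 (M = 5521 + 5263 = 10784)
Q(l) = -12 + l (Q(l) = (-41 + l) + 29 = -12 + l)
D = 15232 (D = ((-12 + (-31 - 30)) + 10784) + 4521 = ((-12 - 61) + 10784) + 4521 = (-73 + 10784) + 4521 = 10711 + 4521 = 15232)
√(38558 + D) = √(38558 + 15232) = √53790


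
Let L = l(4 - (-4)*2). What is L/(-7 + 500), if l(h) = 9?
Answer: 9/493 ≈ 0.018256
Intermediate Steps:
L = 9
L/(-7 + 500) = 9/(-7 + 500) = 9/493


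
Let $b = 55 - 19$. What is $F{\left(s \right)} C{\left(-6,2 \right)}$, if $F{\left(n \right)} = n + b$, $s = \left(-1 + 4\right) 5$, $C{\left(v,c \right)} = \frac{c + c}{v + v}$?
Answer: $-17$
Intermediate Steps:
$b = 36$
$C{\left(v,c \right)} = \frac{c}{v}$ ($C{\left(v,c \right)} = \frac{2 c}{2 v} = 2 c \frac{1}{2 v} = \frac{c}{v}$)
$s = 15$ ($s = 3 \cdot 5 = 15$)
$F{\left(n \right)} = 36 + n$ ($F{\left(n \right)} = n + 36 = 36 + n$)
$F{\left(s \right)} C{\left(-6,2 \right)} = \left(36 + 15\right) \frac{2}{-6} = 51 \cdot 2 \left(- \frac{1}{6}\right) = 51 \left(- \frac{1}{3}\right) = -17$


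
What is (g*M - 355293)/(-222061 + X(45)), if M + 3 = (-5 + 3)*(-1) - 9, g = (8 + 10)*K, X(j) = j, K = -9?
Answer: 353673/222016 ≈ 1.5930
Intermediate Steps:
g = -162 (g = (8 + 10)*(-9) = 18*(-9) = -162)
M = -10 (M = -3 + ((-5 + 3)*(-1) - 9) = -3 + (-2*(-1) - 9) = -3 + (2 - 9) = -3 - 7 = -10)
(g*M - 355293)/(-222061 + X(45)) = (-162*(-10) - 355293)/(-222061 + 45) = (1620 - 355293)/(-222016) = -353673*(-1/222016) = 353673/222016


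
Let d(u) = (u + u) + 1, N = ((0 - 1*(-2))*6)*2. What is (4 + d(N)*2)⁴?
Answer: 108243216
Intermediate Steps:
N = 24 (N = ((0 + 2)*6)*2 = (2*6)*2 = 12*2 = 24)
d(u) = 1 + 2*u (d(u) = 2*u + 1 = 1 + 2*u)
(4 + d(N)*2)⁴ = (4 + (1 + 2*24)*2)⁴ = (4 + (1 + 48)*2)⁴ = (4 + 49*2)⁴ = (4 + 98)⁴ = 102⁴ = 108243216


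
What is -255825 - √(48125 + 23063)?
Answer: -255825 - 74*√13 ≈ -2.5609e+5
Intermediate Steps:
-255825 - √(48125 + 23063) = -255825 - √71188 = -255825 - 74*√13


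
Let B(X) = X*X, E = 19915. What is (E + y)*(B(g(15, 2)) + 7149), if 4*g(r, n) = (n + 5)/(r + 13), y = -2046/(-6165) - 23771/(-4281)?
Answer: 5345642632135649/37535808 ≈ 1.4241e+8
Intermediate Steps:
y = 17256349/2932485 (y = -2046*(-1/6165) - 23771*(-1/4281) = 682/2055 + 23771/4281 = 17256349/2932485 ≈ 5.8845)
g(r, n) = (5 + n)/(4*(13 + r)) (g(r, n) = ((n + 5)/(r + 13))/4 = ((5 + n)/(13 + r))/4 = (5 + n)/(4*(13 + r)))
B(X) = X**2
(E + y)*(B(g(15, 2)) + 7149) = (19915 + 17256349/2932485)*(((5 + 2)/(4*(13 + 15)))**2 + 7149) = 58417695124*(((1/4)*7/28)**2 + 7149)/2932485 = 58417695124*(((1/4)*(1/28)*7)**2 + 7149)/2932485 = 58417695124*((1/16)**2 + 7149)/2932485 = 58417695124*(1/256 + 7149)/2932485 = (58417695124/2932485)*(1830145/256) = 5345642632135649/37535808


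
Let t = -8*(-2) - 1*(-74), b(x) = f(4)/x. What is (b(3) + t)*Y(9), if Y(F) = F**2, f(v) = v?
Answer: 7398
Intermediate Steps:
b(x) = 4/x
t = 90 (t = 16 + 74 = 90)
(b(3) + t)*Y(9) = (4/3 + 90)*9**2 = (4*(1/3) + 90)*81 = (4/3 + 90)*81 = (274/3)*81 = 7398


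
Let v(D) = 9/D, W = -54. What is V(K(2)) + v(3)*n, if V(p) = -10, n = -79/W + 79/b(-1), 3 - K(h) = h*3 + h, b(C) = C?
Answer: -4367/18 ≈ -242.61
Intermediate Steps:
K(h) = 3 - 4*h (K(h) = 3 - (h*3 + h) = 3 - (3*h + h) = 3 - 4*h)
n = -4187/54 (n = -79/(-54) + 79/(-1) = -79*(-1/54) + 79*(-1) = 79/54 - 79 = -4187/54 ≈ -77.537)
V(K(2)) + v(3)*n = -10 + (9/3)*(-4187/54) = -10 + (9*(1/3))*(-4187/54) = -10 + 3*(-4187/54) = -10 - 4187/18 = -4367/18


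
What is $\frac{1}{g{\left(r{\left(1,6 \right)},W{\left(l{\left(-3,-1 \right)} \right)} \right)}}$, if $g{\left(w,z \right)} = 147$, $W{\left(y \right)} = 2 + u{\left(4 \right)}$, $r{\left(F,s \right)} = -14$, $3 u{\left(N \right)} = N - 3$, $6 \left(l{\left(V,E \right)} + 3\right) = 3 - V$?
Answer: $\frac{1}{147} \approx 0.0068027$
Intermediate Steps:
$l{\left(V,E \right)} = - \frac{5}{2} - \frac{V}{6}$ ($l{\left(V,E \right)} = -3 + \frac{3 - V}{6} = -3 - \left(- \frac{1}{2} + \frac{V}{6}\right) = - \frac{5}{2} - \frac{V}{6}$)
$u{\left(N \right)} = -1 + \frac{N}{3}$ ($u{\left(N \right)} = \frac{N - 3}{3} = \frac{-3 + N}{3} = -1 + \frac{N}{3}$)
$W{\left(y \right)} = \frac{7}{3}$ ($W{\left(y \right)} = 2 + \left(-1 + \frac{1}{3} \cdot 4\right) = 2 + \left(-1 + \frac{4}{3}\right) = 2 + \frac{1}{3} = \frac{7}{3}$)
$\frac{1}{g{\left(r{\left(1,6 \right)},W{\left(l{\left(-3,-1 \right)} \right)} \right)}} = \frac{1}{147}$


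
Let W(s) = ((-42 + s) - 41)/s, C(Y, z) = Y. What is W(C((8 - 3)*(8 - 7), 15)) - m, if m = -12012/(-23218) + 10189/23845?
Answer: -18541847/1120715 ≈ -16.545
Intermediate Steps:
W(s) = (-83 + s)/s
m = 1058693/1120715 (m = -12012*(-1/23218) + 10189*(1/23845) = 462/893 + 10189/23845 = 1058693/1120715 ≈ 0.94466)
W(C((8 - 3)*(8 - 7), 15)) - m = (-83 + (8 - 3)*(8 - 7))/(((8 - 3)*(8 - 7))) - 1*1058693/1120715 = (-83 + 5*1)/((5*1)) - 1058693/1120715 = (-83 + 5)/5 - 1058693/1120715 = (⅕)*(-78) - 1058693/1120715 = -78/5 - 1058693/1120715 = -18541847/1120715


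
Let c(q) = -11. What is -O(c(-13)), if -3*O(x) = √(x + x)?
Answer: I*√22/3 ≈ 1.5635*I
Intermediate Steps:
O(x) = -√2*√x/3 (O(x) = -√(x + x)/3 = -√2*√x/3)
-O(c(-13)) = -(-1)*√2*√(-11)/3 = -(-1)*√2*I*√11/3 = -(-1)*I*√22/3 = I*√22/3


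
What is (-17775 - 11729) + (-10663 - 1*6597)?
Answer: -46764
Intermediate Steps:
(-17775 - 11729) + (-10663 - 1*6597) = -29504 + (-10663 - 6597) = -29504 - 17260 = -46764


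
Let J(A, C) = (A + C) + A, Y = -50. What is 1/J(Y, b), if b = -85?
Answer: -1/185 ≈ -0.0054054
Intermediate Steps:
J(A, C) = C + 2*A
1/J(Y, b) = 1/(-85 + 2*(-50)) = 1/(-85 - 100) = 1/(-185) = -1/185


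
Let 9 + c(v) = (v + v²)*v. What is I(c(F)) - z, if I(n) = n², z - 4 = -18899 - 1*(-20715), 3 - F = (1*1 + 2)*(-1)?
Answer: 57229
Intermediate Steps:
F = 6 (F = 3 - (1*1 + 2)*(-1) = 3 - (1 + 2)*(-1) = 3 - 3*(-1) = 3 - 1*(-3) = 3 + 3 = 6)
c(v) = -9 + v*(v + v²) (c(v) = -9 + (v + v²)*v = -9 + v*(v + v²))
z = 1820 (z = 4 + (-18899 - 1*(-20715)) = 4 + (-18899 + 20715) = 4 + 1816 = 1820)
I(c(F)) - z = (-9 + 6² + 6³)² - 1*1820 = (-9 + 36 + 216)² - 1820 = 243² - 1820 = 59049 - 1820 = 57229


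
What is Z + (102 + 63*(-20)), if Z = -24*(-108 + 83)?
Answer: -558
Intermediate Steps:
Z = 600 (Z = -24*(-25) = 600)
Z + (102 + 63*(-20)) = 600 + (102 + 63*(-20)) = 600 + (102 - 1260) = 600 - 1158 = -558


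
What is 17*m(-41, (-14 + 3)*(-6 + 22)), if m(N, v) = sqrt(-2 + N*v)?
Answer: 17*sqrt(7214) ≈ 1443.9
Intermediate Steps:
17*m(-41, (-14 + 3)*(-6 + 22)) = 17*sqrt(-2 - 41*(-14 + 3)*(-6 + 22)) = 17*sqrt(-2 - (-451)*16) = 17*sqrt(-2 - 41*(-176)) = 17*sqrt(-2 + 7216) = 17*sqrt(7214)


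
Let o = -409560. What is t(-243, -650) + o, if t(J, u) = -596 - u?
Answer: -409506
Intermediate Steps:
t(-243, -650) + o = (-596 - 1*(-650)) - 409560 = (-596 + 650) - 409560 = 54 - 409560 = -409506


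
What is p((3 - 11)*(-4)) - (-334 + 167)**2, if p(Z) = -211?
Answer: -28100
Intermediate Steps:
p((3 - 11)*(-4)) - (-334 + 167)**2 = -211 - (-334 + 167)**2 = -211 - 1*(-167)**2 = -211 - 1*27889 = -211 - 27889 = -28100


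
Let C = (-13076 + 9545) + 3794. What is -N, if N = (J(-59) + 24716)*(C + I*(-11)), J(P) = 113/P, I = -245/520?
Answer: -40668731721/6136 ≈ -6.6279e+6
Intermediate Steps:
I = -49/104 (I = -245*1/520 = -49/104 ≈ -0.47115)
C = 263 (C = -3531 + 3794 = 263)
N = 40668731721/6136 (N = (113/(-59) + 24716)*(263 - 49/104*(-11)) = (113*(-1/59) + 24716)*(263 + 539/104) = (-113/59 + 24716)*(27891/104) = (1458131/59)*(27891/104) = 40668731721/6136 ≈ 6.6279e+6)
-N = -1*40668731721/6136 = -40668731721/6136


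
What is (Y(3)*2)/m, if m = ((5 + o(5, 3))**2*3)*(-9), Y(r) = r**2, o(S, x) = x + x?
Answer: -2/363 ≈ -0.0055096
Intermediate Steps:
o(S, x) = 2*x
m = -3267 (m = ((5 + 2*3)**2*3)*(-9) = ((5 + 6)**2*3)*(-9) = (11**2*3)*(-9) = (121*3)*(-9) = 363*(-9) = -3267)
(Y(3)*2)/m = (3**2*2)/(-3267) = (9*2)*(-1/3267) = 18*(-1/3267) = -2/363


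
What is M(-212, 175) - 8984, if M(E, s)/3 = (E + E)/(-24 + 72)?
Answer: -18021/2 ≈ -9010.5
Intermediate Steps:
M(E, s) = E/8 (M(E, s) = 3*((E + E)/(-24 + 72)) = 3*((2*E)/48) = 3*((2*E)*(1/48)) = 3*(E/24) = E/8)
M(-212, 175) - 8984 = (1/8)*(-212) - 8984 = -53/2 - 8984 = -18021/2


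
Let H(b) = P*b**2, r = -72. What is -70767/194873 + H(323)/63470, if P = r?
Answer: -734158378557/6184294655 ≈ -118.71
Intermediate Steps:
P = -72
H(b) = -72*b**2
-70767/194873 + H(323)/63470 = -70767/194873 - 72*323**2/63470 = -70767*1/194873 - 72*104329*(1/63470) = -70767/194873 - 7511688*1/63470 = -70767/194873 - 3755844/31735 = -734158378557/6184294655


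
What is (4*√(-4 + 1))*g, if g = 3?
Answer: 12*I*√3 ≈ 20.785*I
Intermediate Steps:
(4*√(-4 + 1))*g = (4*√(-4 + 1))*3 = (4*√(-3))*3 = (4*(I*√3))*3 = (4*I*√3)*3 = 12*I*√3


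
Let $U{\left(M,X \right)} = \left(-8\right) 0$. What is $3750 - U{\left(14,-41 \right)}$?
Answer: $3750$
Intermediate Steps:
$U{\left(M,X \right)} = 0$
$3750 - U{\left(14,-41 \right)} = 3750 - 0 = 3750 + 0 = 3750$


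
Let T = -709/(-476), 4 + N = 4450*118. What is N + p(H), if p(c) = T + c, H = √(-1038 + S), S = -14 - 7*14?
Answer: 249946405/476 + 5*I*√46 ≈ 5.251e+5 + 33.912*I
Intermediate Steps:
N = 525096 (N = -4 + 4450*118 = -4 + 525100 = 525096)
S = -112 (S = -14 - 98 = -112)
T = 709/476 (T = -709*(-1/476) = 709/476 ≈ 1.4895)
H = 5*I*√46 (H = √(-1038 - 112) = √(-1150) = 5*I*√46 ≈ 33.912*I)
p(c) = 709/476 + c
N + p(H) = 525096 + (709/476 + 5*I*√46) = 249946405/476 + 5*I*√46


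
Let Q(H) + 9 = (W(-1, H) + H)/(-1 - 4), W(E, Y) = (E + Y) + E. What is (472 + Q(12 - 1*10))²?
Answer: 5349969/25 ≈ 2.1400e+5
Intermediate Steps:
W(E, Y) = Y + 2*E
Q(H) = -43/5 - 2*H/5 (Q(H) = -9 + ((H + 2*(-1)) + H)/(-1 - 4) = -9 + ((H - 2) + H)/(-5) = -9 + ((-2 + H) + H)*(-⅕) = -9 + (-2 + 2*H)*(-⅕) = -9 + (⅖ - 2*H/5) = -43/5 - 2*H/5)
(472 + Q(12 - 1*10))² = (472 + (-43/5 - 2*(12 - 1*10)/5))² = (472 + (-43/5 - 2*(12 - 10)/5))² = (472 + (-43/5 - ⅖*2))² = (472 + (-43/5 - ⅘))² = (472 - 47/5)² = (2313/5)² = 5349969/25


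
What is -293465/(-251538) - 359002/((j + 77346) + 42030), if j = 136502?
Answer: -155218447/656765718 ≈ -0.23634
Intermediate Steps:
-293465/(-251538) - 359002/((j + 77346) + 42030) = -293465/(-251538) - 359002/((136502 + 77346) + 42030) = -293465*(-1/251538) - 359002/(213848 + 42030) = 293465/251538 - 359002/255878 = 293465/251538 - 359002*1/255878 = 293465/251538 - 25643/18277 = -155218447/656765718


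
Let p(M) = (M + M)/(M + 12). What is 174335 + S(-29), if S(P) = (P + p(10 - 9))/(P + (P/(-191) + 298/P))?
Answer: 163713112155/939068 ≈ 1.7434e+5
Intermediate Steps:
p(M) = 2*M/(12 + M) (p(M) = (2*M)/(12 + M) = 2*M/(12 + M))
S(P) = (2/13 + P)/(298/P + 190*P/191) (S(P) = (P + 2*(10 - 9)/(12 + (10 - 9)))/(P + (P/(-191) + 298/P)) = (P + 2*1/(12 + 1))/(P + (P*(-1/191) + 298/P)) = (P + 2*1/13)/(P + (-P/191 + 298/P)) = (P + 2*1*(1/13))/(P + (298/P - P/191)) = (P + 2/13)/(298/P + 190*P/191) = (2/13 + P)/(298/P + 190*P/191))
174335 + S(-29) = 174335 + (191/26)*(-29)*(2 + 13*(-29))/(28459 + 95*(-29)²) = 174335 + (191/26)*(-29)*(2 - 377)/(28459 + 95*841) = 174335 + (191/26)*(-29)*(-375)/(28459 + 79895) = 174335 + (191/26)*(-29)*(-375)/108354 = 174335 + (191/26)*(-29)*(1/108354)*(-375) = 174335 + 692375/939068 = 163713112155/939068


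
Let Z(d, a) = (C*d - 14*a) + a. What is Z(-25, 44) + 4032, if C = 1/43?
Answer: 148755/43 ≈ 3459.4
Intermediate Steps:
C = 1/43 ≈ 0.023256
Z(d, a) = -13*a + d/43 (Z(d, a) = (d/43 - 14*a) + a = (-14*a + d/43) + a = -13*a + d/43)
Z(-25, 44) + 4032 = (-13*44 + (1/43)*(-25)) + 4032 = (-572 - 25/43) + 4032 = -24621/43 + 4032 = 148755/43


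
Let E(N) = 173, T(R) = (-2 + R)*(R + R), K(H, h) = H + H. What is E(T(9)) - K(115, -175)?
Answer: -57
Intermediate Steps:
K(H, h) = 2*H
T(R) = 2*R*(-2 + R) (T(R) = (-2 + R)*(2*R) = 2*R*(-2 + R))
E(T(9)) - K(115, -175) = 173 - 2*115 = 173 - 1*230 = 173 - 230 = -57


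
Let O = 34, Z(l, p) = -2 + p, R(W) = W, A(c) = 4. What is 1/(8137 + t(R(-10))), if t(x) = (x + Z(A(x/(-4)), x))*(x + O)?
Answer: 1/7609 ≈ 0.00013142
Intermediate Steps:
t(x) = (-2 + 2*x)*(34 + x) (t(x) = (x + (-2 + x))*(x + 34) = (-2 + 2*x)*(34 + x))
1/(8137 + t(R(-10))) = 1/(8137 + (-68 + 2*(-10)**2 + 66*(-10))) = 1/(8137 + (-68 + 2*100 - 660)) = 1/(8137 + (-68 + 200 - 660)) = 1/(8137 - 528) = 1/7609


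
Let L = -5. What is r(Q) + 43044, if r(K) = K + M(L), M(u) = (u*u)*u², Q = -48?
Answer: 43621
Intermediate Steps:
M(u) = u⁴ (M(u) = u²*u² = u⁴)
r(K) = 625 + K (r(K) = K + (-5)⁴ = K + 625 = 625 + K)
r(Q) + 43044 = (625 - 48) + 43044 = 577 + 43044 = 43621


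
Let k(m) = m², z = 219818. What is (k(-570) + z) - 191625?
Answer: 353093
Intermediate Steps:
(k(-570) + z) - 191625 = ((-570)² + 219818) - 191625 = (324900 + 219818) - 191625 = 544718 - 191625 = 353093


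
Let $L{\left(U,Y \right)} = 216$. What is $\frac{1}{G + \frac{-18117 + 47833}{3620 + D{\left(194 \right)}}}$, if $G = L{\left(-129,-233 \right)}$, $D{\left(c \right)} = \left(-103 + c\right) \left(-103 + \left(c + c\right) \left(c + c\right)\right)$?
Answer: $\frac{13693751}{2957879932} \approx 0.0046296$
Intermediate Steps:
$D{\left(c \right)} = \left(-103 + c\right) \left(-103 + 4 c^{2}\right)$ ($D{\left(c \right)} = \left(-103 + c\right) \left(-103 + 2 c 2 c\right) = \left(-103 + c\right) \left(-103 + 4 c^{2}\right)$)
$G = 216$
$\frac{1}{G + \frac{-18117 + 47833}{3620 + D{\left(194 \right)}}} = \frac{1}{216 + \frac{-18117 + 47833}{3620 + \left(10609 - 412 \cdot 194^{2} - 19982 + 4 \cdot 194^{3}\right)}} = \frac{1}{216 + \frac{29716}{3620 + \left(10609 - 15506032 - 19982 + 4 \cdot 7301384\right)}} = \frac{1}{216 + \frac{29716}{3620 + \left(10609 - 15506032 - 19982 + 29205536\right)}} = \frac{1}{216 + \frac{29716}{3620 + 13690131}} = \frac{1}{216 + \frac{29716}{13693751}} = \frac{1}{\frac{2957879932}{13693751}} = \frac{13693751}{2957879932}$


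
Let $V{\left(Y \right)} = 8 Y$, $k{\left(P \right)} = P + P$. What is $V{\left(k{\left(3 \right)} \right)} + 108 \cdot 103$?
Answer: $11172$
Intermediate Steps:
$k{\left(P \right)} = 2 P$
$V{\left(k{\left(3 \right)} \right)} + 108 \cdot 103 = 8 \cdot 2 \cdot 3 + 108 \cdot 103 = 8 \cdot 6 + 11124 = 48 + 11124 = 11172$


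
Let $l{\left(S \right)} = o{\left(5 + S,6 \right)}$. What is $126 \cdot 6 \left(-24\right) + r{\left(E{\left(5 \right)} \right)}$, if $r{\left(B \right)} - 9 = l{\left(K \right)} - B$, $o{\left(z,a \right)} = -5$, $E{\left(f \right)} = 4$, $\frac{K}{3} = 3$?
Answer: $-18144$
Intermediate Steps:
$K = 9$ ($K = 3 \cdot 3 = 9$)
$l{\left(S \right)} = -5$
$r{\left(B \right)} = 4 - B$ ($r{\left(B \right)} = 9 - \left(5 + B\right) = 4 - B$)
$126 \cdot 6 \left(-24\right) + r{\left(E{\left(5 \right)} \right)} = 126 \cdot 6 \left(-24\right) + \left(4 - 4\right) = 126 \left(-144\right) + \left(4 - 4\right) = -18144 + 0 = -18144$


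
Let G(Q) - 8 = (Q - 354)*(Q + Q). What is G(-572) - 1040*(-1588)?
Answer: 2710872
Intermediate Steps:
G(Q) = 8 + 2*Q*(-354 + Q) (G(Q) = 8 + (Q - 354)*(Q + Q) = 8 + (-354 + Q)*(2*Q) = 8 + 2*Q*(-354 + Q))
G(-572) - 1040*(-1588) = (8 - 708*(-572) + 2*(-572)²) - 1040*(-1588) = (8 + 404976 + 2*327184) - 1*(-1651520) = (8 + 404976 + 654368) + 1651520 = 1059352 + 1651520 = 2710872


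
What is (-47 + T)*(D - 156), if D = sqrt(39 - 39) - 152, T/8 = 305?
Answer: -737044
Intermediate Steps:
T = 2440 (T = 8*305 = 2440)
D = -152 (D = sqrt(0) - 152 = 0 - 152 = -152)
(-47 + T)*(D - 156) = (-47 + 2440)*(-152 - 156) = 2393*(-308) = -737044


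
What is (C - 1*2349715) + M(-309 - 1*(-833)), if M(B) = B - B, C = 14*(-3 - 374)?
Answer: -2354993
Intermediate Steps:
C = -5278 (C = 14*(-377) = -5278)
M(B) = 0
(C - 1*2349715) + M(-309 - 1*(-833)) = (-5278 - 1*2349715) + 0 = (-5278 - 2349715) + 0 = -2354993 + 0 = -2354993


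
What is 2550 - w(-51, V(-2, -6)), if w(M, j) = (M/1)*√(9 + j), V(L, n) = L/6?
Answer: 2550 + 17*√78 ≈ 2700.1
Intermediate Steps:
V(L, n) = L/6 (V(L, n) = L*(⅙) = L/6)
w(M, j) = M*√(9 + j) (w(M, j) = (M*1)*√(9 + j) = M*√(9 + j))
2550 - w(-51, V(-2, -6)) = 2550 - (-51)*√(9 + (⅙)*(-2)) = 2550 - (-51)*√(9 - ⅓) = 2550 - (-51)*√(26/3) = 2550 - (-51)*√78/3 = 2550 - (-17)*√78 = 2550 + 17*√78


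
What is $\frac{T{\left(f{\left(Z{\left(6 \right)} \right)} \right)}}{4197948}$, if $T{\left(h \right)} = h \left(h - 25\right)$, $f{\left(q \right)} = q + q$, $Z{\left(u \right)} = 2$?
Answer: $- \frac{7}{349829} \approx -2.001 \cdot 10^{-5}$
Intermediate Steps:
$f{\left(q \right)} = 2 q$
$T{\left(h \right)} = h \left(-25 + h\right)$
$\frac{T{\left(f{\left(Z{\left(6 \right)} \right)} \right)}}{4197948} = \frac{2 \cdot 2 \left(-25 + 2 \cdot 2\right)}{4197948} = 4 \left(-25 + 4\right) \frac{1}{4197948} = 4 \left(-21\right) \frac{1}{4197948} = \left(-84\right) \frac{1}{4197948} = - \frac{7}{349829}$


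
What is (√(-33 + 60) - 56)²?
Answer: 3163 - 336*√3 ≈ 2581.0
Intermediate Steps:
(√(-33 + 60) - 56)² = (√27 - 56)² = (3*√3 - 56)² = (-56 + 3*√3)²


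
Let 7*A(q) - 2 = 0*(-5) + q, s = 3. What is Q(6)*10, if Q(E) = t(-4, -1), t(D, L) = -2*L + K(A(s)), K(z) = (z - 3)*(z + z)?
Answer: -620/49 ≈ -12.653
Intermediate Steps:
A(q) = 2/7 + q/7 (A(q) = 2/7 + (0*(-5) + q)/7 = 2/7 + (0 + q)/7 = 2/7 + q/7)
K(z) = 2*z*(-3 + z) (K(z) = (-3 + z)*(2*z) = 2*z*(-3 + z))
t(D, L) = -160/49 - 2*L (t(D, L) = -2*L + 2*(2/7 + (⅐)*3)*(-3 + (2/7 + (⅐)*3)) = -2*L + 2*(2/7 + 3/7)*(-3 + (2/7 + 3/7)) = -2*L + 2*(5/7)*(-3 + 5/7) = -2*L + 2*(5/7)*(-16/7) = -2*L - 160/49 = -160/49 - 2*L)
Q(E) = -62/49 (Q(E) = -160/49 - 2*(-1) = -160/49 + 2 = -62/49)
Q(6)*10 = -62/49*10 = -620/49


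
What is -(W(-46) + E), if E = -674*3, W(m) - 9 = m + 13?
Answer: 2046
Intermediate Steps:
W(m) = 22 + m (W(m) = 9 + (m + 13) = 9 + (13 + m) = 22 + m)
E = -2022
-(W(-46) + E) = -((22 - 46) - 2022) = -(-24 - 2022) = -1*(-2046) = 2046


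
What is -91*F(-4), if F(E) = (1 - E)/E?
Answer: 455/4 ≈ 113.75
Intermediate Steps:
F(E) = (1 - E)/E
-91*F(-4) = -91*(1 - 1*(-4))/(-4) = -(-91)*(1 + 4)/4 = -(-91)*5/4 = -91*(-5/4) = 455/4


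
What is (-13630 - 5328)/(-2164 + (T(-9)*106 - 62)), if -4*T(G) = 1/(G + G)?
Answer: 682488/80083 ≈ 8.5223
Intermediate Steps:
T(G) = -1/(8*G) (T(G) = -1/(4*(G + G)) = -1/(2*G)/4 = -1/(8*G))
(-13630 - 5328)/(-2164 + (T(-9)*106 - 62)) = (-13630 - 5328)/(-2164 + (-1/8/(-9)*106 - 62)) = -18958/(-2164 + (-1/8*(-1/9)*106 - 62)) = -18958/(-2164 + ((1/72)*106 - 62)) = -18958/(-2164 + (53/36 - 62)) = -18958/(-2164 - 2179/36) = -18958/(-80083/36) = -18958*(-36/80083) = 682488/80083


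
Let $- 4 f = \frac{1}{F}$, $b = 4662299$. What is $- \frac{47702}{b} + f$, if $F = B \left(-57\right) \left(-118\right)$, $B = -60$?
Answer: $- \frac{76997814181}{7526069537760} \approx -0.010231$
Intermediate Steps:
$F = -403560$ ($F = \left(-60\right) \left(-57\right) \left(-118\right) = 3420 \left(-118\right) = -403560$)
$f = \frac{1}{1614240}$ ($f = - \frac{1}{4 \left(-403560\right)} = \left(- \frac{1}{4}\right) \left(- \frac{1}{403560}\right) = \frac{1}{1614240} \approx 6.1949 \cdot 10^{-7}$)
$- \frac{47702}{b} + f = - \frac{47702}{4662299} + \frac{1}{1614240} = - \frac{76997814181}{7526069537760}$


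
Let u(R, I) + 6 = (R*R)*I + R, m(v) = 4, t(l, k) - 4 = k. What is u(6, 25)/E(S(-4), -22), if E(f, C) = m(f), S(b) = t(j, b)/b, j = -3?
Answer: 225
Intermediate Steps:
t(l, k) = 4 + k
u(R, I) = -6 + R + I*R**2 (u(R, I) = -6 + ((R*R)*I + R) = -6 + (R**2*I + R) = -6 + (I*R**2 + R) = -6 + (R + I*R**2) = -6 + R + I*R**2)
S(b) = (4 + b)/b
E(f, C) = 4
u(6, 25)/E(S(-4), -22) = (-6 + 6 + 25*6**2)/4 = (-6 + 6 + 25*36)*(1/4) = (-6 + 6 + 900)*(1/4) = 900*(1/4) = 225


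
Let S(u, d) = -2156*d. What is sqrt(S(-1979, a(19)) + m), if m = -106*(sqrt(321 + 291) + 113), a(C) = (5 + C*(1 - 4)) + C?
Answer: sqrt(59170 - 636*sqrt(17)) ≈ 237.80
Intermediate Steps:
a(C) = 5 - 2*C (a(C) = (5 + C*(-3)) + C = (5 - 3*C) + C = 5 - 2*C)
m = -11978 - 636*sqrt(17) (m = -106*(sqrt(612) + 113) = -106*(6*sqrt(17) + 113) = -106*(113 + 6*sqrt(17)) = -11978 - 636*sqrt(17) ≈ -14600.)
sqrt(S(-1979, a(19)) + m) = sqrt(-2156*(5 - 2*19) + (-11978 - 636*sqrt(17))) = sqrt(-2156*(5 - 38) + (-11978 - 636*sqrt(17))) = sqrt(-2156*(-33) + (-11978 - 636*sqrt(17))) = sqrt(71148 + (-11978 - 636*sqrt(17))) = sqrt(59170 - 636*sqrt(17))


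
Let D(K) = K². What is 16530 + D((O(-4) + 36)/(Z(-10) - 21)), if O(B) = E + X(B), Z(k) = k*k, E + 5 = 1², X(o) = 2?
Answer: 103164886/6241 ≈ 16530.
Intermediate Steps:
E = -4 (E = -5 + 1² = -5 + 1 = -4)
Z(k) = k²
O(B) = -2 (O(B) = -4 + 2 = -2)
16530 + D((O(-4) + 36)/(Z(-10) - 21)) = 16530 + ((-2 + 36)/((-10)² - 21))² = 16530 + (34/(100 - 21))² = 16530 + (34/79)² = 16530 + 1156/6241 = 103164886/6241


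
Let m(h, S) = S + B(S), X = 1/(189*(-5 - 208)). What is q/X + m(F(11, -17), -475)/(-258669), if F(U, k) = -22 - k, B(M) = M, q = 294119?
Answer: -3062731127615077/258669 ≈ -1.1840e+10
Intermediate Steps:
X = -1/40257 (X = 1/(189*(-213)) = 1/(-40257) = -1/40257 ≈ -2.4840e-5)
m(h, S) = 2*S (m(h, S) = S + S = 2*S)
q/X + m(F(11, -17), -475)/(-258669) = 294119/(-1/40257) + (2*(-475))/(-258669) = 294119*(-40257) - 950*(-1/258669) = -11840348583 + 950/258669 = -3062731127615077/258669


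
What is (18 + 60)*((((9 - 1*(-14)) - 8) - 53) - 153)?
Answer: -14898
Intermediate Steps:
(18 + 60)*((((9 - 1*(-14)) - 8) - 53) - 153) = 78*((((9 + 14) - 8) - 53) - 153) = 78*(((23 - 8) - 53) - 153) = 78*((15 - 53) - 153) = 78*(-38 - 153) = 78*(-191) = -14898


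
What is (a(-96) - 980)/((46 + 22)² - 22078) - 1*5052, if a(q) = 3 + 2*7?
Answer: -29392215/5818 ≈ -5051.9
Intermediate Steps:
a(q) = 17 (a(q) = 3 + 14 = 17)
(a(-96) - 980)/((46 + 22)² - 22078) - 1*5052 = (17 - 980)/((46 + 22)² - 22078) - 1*5052 = -963/(68² - 22078) - 5052 = -963/(4624 - 22078) - 5052 = -963/(-17454) - 5052 = -963*(-1/17454) - 5052 = 321/5818 - 5052 = -29392215/5818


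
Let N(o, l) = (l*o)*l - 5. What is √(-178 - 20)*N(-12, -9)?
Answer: -2931*I*√22 ≈ -13748.0*I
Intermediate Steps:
N(o, l) = -5 + o*l² (N(o, l) = o*l² - 5 = -5 + o*l²)
√(-178 - 20)*N(-12, -9) = √(-178 - 20)*(-5 - 12*(-9)²) = √(-198)*(-5 - 12*81) = (3*I*√22)*(-5 - 972) = (3*I*√22)*(-977) = -2931*I*√22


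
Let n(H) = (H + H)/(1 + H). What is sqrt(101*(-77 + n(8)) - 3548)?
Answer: 11*I*sqrt(829)/3 ≈ 105.57*I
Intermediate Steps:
n(H) = 2*H/(1 + H) (n(H) = (2*H)/(1 + H) = 2*H/(1 + H))
sqrt(101*(-77 + n(8)) - 3548) = sqrt(101*(-77 + 2*8/(1 + 8)) - 3548) = sqrt(101*(-77 + 2*8/9) - 3548) = sqrt(101*(-77 + 2*8*(1/9)) - 3548) = sqrt(101*(-77 + 16/9) - 3548) = sqrt(101*(-677/9) - 3548) = sqrt(-68377/9 - 3548) = sqrt(-100309/9) = 11*I*sqrt(829)/3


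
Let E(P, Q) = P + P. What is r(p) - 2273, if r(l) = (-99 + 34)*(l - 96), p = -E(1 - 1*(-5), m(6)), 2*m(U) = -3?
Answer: 4747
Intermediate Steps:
m(U) = -3/2 (m(U) = (½)*(-3) = -3/2)
E(P, Q) = 2*P
p = -12 (p = -2*(1 - 1*(-5)) = -2*(1 + 5) = -2*6 = -1*12 = -12)
r(l) = 6240 - 65*l (r(l) = -65*(-96 + l) = 6240 - 65*l)
r(p) - 2273 = (6240 - 65*(-12)) - 2273 = (6240 + 780) - 2273 = 7020 - 2273 = 4747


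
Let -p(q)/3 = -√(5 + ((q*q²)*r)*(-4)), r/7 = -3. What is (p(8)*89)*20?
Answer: 5340*√43013 ≈ 1.1075e+6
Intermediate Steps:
r = -21 (r = 7*(-3) = -21)
p(q) = 3*√(5 + 84*q³) (p(q) = -(-3)*√(5 + ((q*q²)*(-21))*(-4)) = -(-3)*√(5 + (q³*(-21))*(-4)) = -(-3)*√(5 - 21*q³*(-4)) = -(-3)*√(5 + 84*q³) = 3*√(5 + 84*q³))
(p(8)*89)*20 = ((3*√(5 + 84*8³))*89)*20 = ((3*√(5 + 84*512))*89)*20 = ((3*√(5 + 43008))*89)*20 = ((3*√43013)*89)*20 = (267*√43013)*20 = 5340*√43013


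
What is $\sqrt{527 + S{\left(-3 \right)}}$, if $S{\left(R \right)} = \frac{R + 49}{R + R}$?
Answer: $\frac{\sqrt{4674}}{3} \approx 22.789$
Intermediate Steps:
$S{\left(R \right)} = \frac{49 + R}{2 R}$
$\sqrt{527 + S{\left(-3 \right)}} = \sqrt{527 + \frac{49 - 3}{2 \left(-3\right)}} = \sqrt{527 + \frac{1}{2} \left(- \frac{1}{3}\right) 46} = \sqrt{527 - \frac{23}{3}} = \sqrt{\frac{1558}{3}} = \frac{\sqrt{4674}}{3}$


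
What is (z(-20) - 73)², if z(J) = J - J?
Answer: 5329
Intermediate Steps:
z(J) = 0
(z(-20) - 73)² = (0 - 73)² = (-73)² = 5329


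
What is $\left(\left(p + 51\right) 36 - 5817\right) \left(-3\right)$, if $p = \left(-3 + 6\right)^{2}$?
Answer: $10971$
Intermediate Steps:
$p = 9$ ($p = 3^{2} = 9$)
$\left(\left(p + 51\right) 36 - 5817\right) \left(-3\right) = \left(\left(9 + 51\right) 36 - 5817\right) \left(-3\right) = \left(60 \cdot 36 - 5817\right) \left(-3\right) = \left(2160 - 5817\right) \left(-3\right) = \left(-3657\right) \left(-3\right) = 10971$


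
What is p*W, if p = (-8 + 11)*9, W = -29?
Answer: -783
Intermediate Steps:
p = 27 (p = 3*9 = 27)
p*W = 27*(-29) = -783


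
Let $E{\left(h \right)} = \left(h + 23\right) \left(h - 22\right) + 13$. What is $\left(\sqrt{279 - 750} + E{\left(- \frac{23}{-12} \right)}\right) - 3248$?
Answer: $- \frac{537899}{144} + i \sqrt{471} \approx -3735.4 + 21.703 i$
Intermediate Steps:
$E{\left(h \right)} = 13 + \left(-22 + h\right) \left(23 + h\right)$ ($E{\left(h \right)} = \left(23 + h\right) \left(-22 + h\right) + 13 = \left(-22 + h\right) \left(23 + h\right) + 13 = 13 + \left(-22 + h\right) \left(23 + h\right)$)
$\left(\sqrt{279 - 750} + E{\left(- \frac{23}{-12} \right)}\right) - 3248 = \left(\sqrt{279 - 750} - \left(493 - \frac{529}{144} - \frac{23}{12}\right)\right) - 3248 = \left(\sqrt{279 + \left(-778 + 28\right)} - \left(\frac{5893}{12} - \frac{529}{144}\right)\right) - 3248 = \left(\sqrt{279 - 750} + \left(-493 + \frac{23}{12} + \left(\frac{23}{12}\right)^{2}\right)\right) - 3248 = \left(\sqrt{-471} + \left(-493 + \frac{23}{12} + \frac{529}{144}\right)\right) - 3248 = \left(i \sqrt{471} - \frac{70187}{144}\right) - 3248 = \left(- \frac{70187}{144} + i \sqrt{471}\right) - 3248 = - \frac{537899}{144} + i \sqrt{471}$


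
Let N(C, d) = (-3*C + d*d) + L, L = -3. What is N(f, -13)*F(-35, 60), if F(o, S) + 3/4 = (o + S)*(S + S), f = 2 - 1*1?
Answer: 1955511/4 ≈ 4.8888e+5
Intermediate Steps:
f = 1 (f = 2 - 1 = 1)
F(o, S) = -¾ + 2*S*(S + o) (F(o, S) = -¾ + (o + S)*(S + S) = -¾ + (S + o)*(2*S) = -¾ + 2*S*(S + o))
N(C, d) = -3 + d² - 3*C (N(C, d) = (-3*C + d*d) - 3 = (-3*C + d²) - 3 = (d² - 3*C) - 3 = -3 + d² - 3*C)
N(f, -13)*F(-35, 60) = (-3 + (-13)² - 3*1)*(-¾ + 2*60² + 2*60*(-35)) = (-3 + 169 - 3)*(-¾ + 2*3600 - 4200) = 163*(-¾ + 7200 - 4200) = 163*(11997/4) = 1955511/4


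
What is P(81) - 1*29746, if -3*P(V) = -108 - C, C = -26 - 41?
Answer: -89197/3 ≈ -29732.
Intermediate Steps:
C = -67
P(V) = 41/3 (P(V) = -(-108 - 1*(-67))/3 = -(-108 + 67)/3 = -1/3*(-41) = 41/3)
P(81) - 1*29746 = 41/3 - 1*29746 = 41/3 - 29746 = -89197/3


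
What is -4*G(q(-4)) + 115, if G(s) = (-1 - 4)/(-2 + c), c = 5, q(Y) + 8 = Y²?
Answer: 365/3 ≈ 121.67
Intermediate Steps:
q(Y) = -8 + Y²
G(s) = -5/3 (G(s) = (-1 - 4)/(-2 + 5) = -5/3)
-4*G(q(-4)) + 115 = -4*(-5/3) + 115 = 20/3 + 115 = 365/3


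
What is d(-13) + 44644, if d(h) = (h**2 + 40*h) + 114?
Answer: 44407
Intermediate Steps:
d(h) = 114 + h**2 + 40*h
d(-13) + 44644 = (114 + (-13)**2 + 40*(-13)) + 44644 = (114 + 169 - 520) + 44644 = -237 + 44644 = 44407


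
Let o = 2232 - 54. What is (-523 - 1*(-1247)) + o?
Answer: 2902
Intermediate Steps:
o = 2178
(-523 - 1*(-1247)) + o = (-523 - 1*(-1247)) + 2178 = (-523 + 1247) + 2178 = 724 + 2178 = 2902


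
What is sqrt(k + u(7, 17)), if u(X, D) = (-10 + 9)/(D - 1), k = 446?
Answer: sqrt(7135)/4 ≈ 21.117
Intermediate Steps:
u(X, D) = -1/(-1 + D)
sqrt(k + u(7, 17)) = sqrt(446 - 1/(-1 + 17)) = sqrt(446 - 1/16) = sqrt(7135/16) = sqrt(7135)/4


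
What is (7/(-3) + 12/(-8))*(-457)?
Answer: 10511/6 ≈ 1751.8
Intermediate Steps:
(7/(-3) + 12/(-8))*(-457) = (7*(-1/3) + 12*(-1/8))*(-457) = (-7/3 - 3/2)*(-457) = -23/6*(-457) = 10511/6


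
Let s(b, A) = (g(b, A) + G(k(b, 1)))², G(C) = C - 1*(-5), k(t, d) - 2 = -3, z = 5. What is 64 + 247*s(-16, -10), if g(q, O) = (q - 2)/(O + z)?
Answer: 358268/25 ≈ 14331.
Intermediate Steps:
k(t, d) = -1 (k(t, d) = 2 - 3 = -1)
G(C) = 5 + C (G(C) = C + 5 = 5 + C)
g(q, O) = (-2 + q)/(5 + O) (g(q, O) = (q - 2)/(O + 5) = (-2 + q)/(5 + O))
s(b, A) = (4 + (-2 + b)/(5 + A))² (s(b, A) = ((-2 + b)/(5 + A) + (5 - 1))² = ((-2 + b)/(5 + A) + 4)² = (4 + (-2 + b)/(5 + A))²)
64 + 247*s(-16, -10) = 64 + 247*((18 - 16 + 4*(-10))²/(5 - 10)²) = 64 + 247*((18 - 16 - 40)²/(-5)²) = 64 + 247*((1/25)*(-38)²) = 64 + 247*((1/25)*1444) = 64 + 247*(1444/25) = 64 + 356668/25 = 358268/25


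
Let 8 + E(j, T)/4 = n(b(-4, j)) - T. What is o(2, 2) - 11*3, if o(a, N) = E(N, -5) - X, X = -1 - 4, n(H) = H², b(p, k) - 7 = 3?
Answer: 360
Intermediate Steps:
b(p, k) = 10 (b(p, k) = 7 + 3 = 10)
X = -5
E(j, T) = 368 - 4*T (E(j, T) = -32 + 4*(10² - T) = -32 + 4*(100 - T) = -32 + (400 - 4*T) = 368 - 4*T)
o(a, N) = 393 (o(a, N) = (368 - 4*(-5)) - 1*(-5) = (368 + 20) + 5 = 388 + 5 = 393)
o(2, 2) - 11*3 = 393 - 11*3 = 393 - 33 = 360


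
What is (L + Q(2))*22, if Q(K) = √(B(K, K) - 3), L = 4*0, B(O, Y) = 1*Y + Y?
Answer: 22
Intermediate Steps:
B(O, Y) = 2*Y (B(O, Y) = Y + Y = 2*Y)
L = 0
Q(K) = √(-3 + 2*K) (Q(K) = √(2*K - 3) = √(-3 + 2*K))
(L + Q(2))*22 = (0 + √(-3 + 2*2))*22 = (0 + √(-3 + 4))*22 = (0 + √1)*22 = (0 + 1)*22 = 1*22 = 22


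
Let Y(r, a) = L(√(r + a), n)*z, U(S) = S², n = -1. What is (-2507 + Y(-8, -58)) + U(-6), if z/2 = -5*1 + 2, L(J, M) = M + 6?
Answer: -2501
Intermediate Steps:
L(J, M) = 6 + M
z = -6 (z = 2*(-5*1 + 2) = 2*(-5 + 2) = 2*(-3) = -6)
Y(r, a) = -30 (Y(r, a) = (6 - 1)*(-6) = 5*(-6) = -30)
(-2507 + Y(-8, -58)) + U(-6) = (-2507 - 30) + (-6)² = -2537 + 36 = -2501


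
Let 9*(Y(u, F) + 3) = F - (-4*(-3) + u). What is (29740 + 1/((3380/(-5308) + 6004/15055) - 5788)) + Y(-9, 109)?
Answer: 30960623277712568/1040735982123 ≈ 29749.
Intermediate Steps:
Y(u, F) = -13/3 - u/9 + F/9 (Y(u, F) = -3 + (F - (-4*(-3) + u))/9 = -3 + (F - (12 + u))/9 = -3 + (F + (-12 - u))/9 = -3 + (-12 + F - u)/9 = -3 + (-4/3 - u/9 + F/9) = -13/3 - u/9 + F/9)
(29740 + 1/((3380/(-5308) + 6004/15055) - 5788)) + Y(-9, 109) = (29740 + 1/((3380/(-5308) + 6004/15055) - 5788)) + (-13/3 - 1/9*(-9) + (1/9)*109) = (29740 + 1/((3380*(-1/5308) + 6004*(1/15055)) - 5788)) + (-13/3 + 1 + 109/9) = (29740 + 1/((-845/1327 + 6004/15055) - 5788)) + 79/9 = (29740 + 1/(-4754167/19977985 - 5788)) + 79/9 = (29740 + 1/(-115637331347/19977985)) + 79/9 = (29740 - 19977985/115637331347) + 79/9 = 3439054214281795/115637331347 + 79/9 = 30960623277712568/1040735982123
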